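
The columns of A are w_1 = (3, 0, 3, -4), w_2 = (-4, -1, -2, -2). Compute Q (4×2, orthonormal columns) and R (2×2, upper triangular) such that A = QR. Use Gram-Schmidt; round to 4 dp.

q_1 = w_1/‖w_1‖ = (3, 0, 3, -4)/5.8310 = (0.5145, 0.0000, 0.5145, -0.6860).
r_{12} = q_1·w_2 = -1.7150.
u_2 = w_2 + 1.7150·q_1 = (-3.1176, -1.0000, -1.1176, -3.1765).
‖u_2‖ = 4.6967, so q_2 = (-0.6638, -0.2129, -0.2380, -0.6763).

Q = [[0.5145, -0.6638], [0.0000, -0.2129], [0.5145, -0.2380], [-0.6860, -0.6763]], R = [[5.8310, -1.7150], [0.0000, 4.6967]]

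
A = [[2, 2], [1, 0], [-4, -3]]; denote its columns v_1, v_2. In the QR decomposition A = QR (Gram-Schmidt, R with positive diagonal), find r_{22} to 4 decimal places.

q_1 = v_1/‖v_1‖ = (2, 1, -4)/4.5826 = (0.4364, 0.2182, -0.8729).
r_{12} = q_1·v_2 = 3.4915.
u_2 = v_2 − 3.4915·q_1 = (0.4762, -0.7619, 0.0476).
r_{22} = ‖u_2‖ = 0.8997.

r_{22} = 0.8997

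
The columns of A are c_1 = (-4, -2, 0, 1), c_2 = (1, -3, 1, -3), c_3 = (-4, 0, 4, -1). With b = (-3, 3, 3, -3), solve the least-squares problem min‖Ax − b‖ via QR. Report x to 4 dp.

c_1 = (-4, -2, 0, 1); ‖c_1‖ = 4.5826, so q_1 = (-0.8729, -0.4364, 0.0000, 0.2182).
q_1·c_2 = (-0.8729)·1 + (-0.4364)·(-3) + 0.0000·1 + 0.2182·(-3) = -0.2182.
u_2 = c_2 + 0.2182·q_1 = (0.8095, -3.0952, 1.0000, -2.9524).
‖u_2‖ = 4.4668, so q_2 = (0.1812, -0.6929, 0.2239, -0.6610).
q_1·c_3 = (-0.8729)·(-4) + (-0.4364)·0 + 0.0000·4 + 0.2182·(-1) = 3.2733; q_2·c_3 = 0.1812·(-4) + (-0.6929)·0 + 0.2239·4 + (-0.6610)·(-1) = 0.8315.
u_3 = c_3 − 3.2733·q_1 − 0.8315·q_2 = (-1.2936, 2.0048, 3.8138, -1.1647).
‖u_3‖ = 4.6470, so q_3 = (-0.2784, 0.4314, 0.8207, -0.2506).
Qᵀb = (0.6547, 0.0320, 5.3434).
Back-substitute: x_3 = 5.3434/4.6470 = 1.1499.
x_2 = (0.0320 − 0.8315·1.1499)/4.4668 = -0.2069.
x_1 = (0.6547 + 0.2182·(-0.2069) − 3.2733·1.1499)/4.5826 = -0.6883.

x = (-0.6883, -0.2069, 1.1499)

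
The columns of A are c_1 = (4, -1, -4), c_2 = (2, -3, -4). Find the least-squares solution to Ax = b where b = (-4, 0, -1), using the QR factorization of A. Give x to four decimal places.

x = (-1.0526, 0.8421)

e_1 = c_1/‖c_1‖ = (4, -1, -4)/5.7446 = (0.6963, -0.1741, -0.6963).
r_{12} = e_1·c_2 = 4.7001.
u_2 = c_2 − 4.7001·e_1 = (-1.2727, -2.1818, -0.7273).
‖u_2‖ = 2.6285, so e_2 = (-0.4842, -0.8301, -0.2767).
Qᵀb = (-2.0889, 2.2135).
Back-substitute: x_2 = 2.2135/2.6285 = 0.8421.
x_1 = (-2.0889 − 4.7001·0.8421)/5.7446 = -1.0526.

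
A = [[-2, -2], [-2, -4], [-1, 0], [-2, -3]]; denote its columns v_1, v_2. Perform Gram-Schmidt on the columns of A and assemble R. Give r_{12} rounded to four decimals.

r_{12} = 4.9923

v_1 = (-2, -2, -1, -2); ‖v_1‖ = 3.6056, so e_1 = (-0.5547, -0.5547, -0.2774, -0.5547).
r_{12} = e_1·v_2 = 4.9923.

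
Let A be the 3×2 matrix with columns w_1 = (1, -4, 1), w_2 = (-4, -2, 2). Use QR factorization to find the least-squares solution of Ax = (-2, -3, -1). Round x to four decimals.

w_1 = (1, -4, 1); ‖w_1‖ = 4.2426, so q_1 = (0.2357, -0.9428, 0.2357).
q_1·w_2 = 0.2357·(-4) + (-0.9428)·(-2) + 0.2357·2 = 1.4142.
u_2 = w_2 − 1.4142·q_1 = (-4.3333, -0.6667, 1.6667).
‖u_2‖ = 4.6904, so q_2 = (-0.9239, -0.1421, 0.3553).
Qᵀb = (2.1213, 1.9188).
Back-substitute: x_2 = 1.9188/4.6904 = 0.4091.
x_1 = (2.1213 − 1.4142·0.4091)/4.2426 = 0.3636.

x = (0.3636, 0.4091)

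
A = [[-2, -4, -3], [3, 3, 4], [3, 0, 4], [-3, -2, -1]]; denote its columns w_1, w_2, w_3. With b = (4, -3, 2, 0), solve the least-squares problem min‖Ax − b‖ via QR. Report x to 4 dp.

w_1 = (-2, 3, 3, -3); ‖w_1‖ = 5.5678, so e_1 = (-0.3592, 0.5388, 0.5388, -0.5388).
e_1·w_2 = (-0.3592)·(-4) + 0.5388·3 + 0.5388·0 + (-0.5388)·(-2) = 4.1309.
u_2 = w_2 − 4.1309·e_1 = (-2.5161, 0.7742, -2.2258, 0.2258).
‖u_2‖ = 3.4548, so e_2 = (-0.7283, 0.2241, -0.6443, 0.0654).
e_1·w_3 = (-0.3592)·(-3) + 0.5388·4 + 0.5388·4 + (-0.5388)·(-1) = 5.9270; e_2·w_3 = (-0.7283)·(-3) + 0.2241·4 + (-0.6443)·4 + 0.0654·(-1) = 0.4389.
u_3 = w_3 − 5.9270·e_1 − 0.4389·e_2 = (-0.5514, 0.7081, 1.0892, 2.1649).
‖u_3‖ = 2.5843, so e_3 = (-0.2134, 0.2740, 0.4215, 0.8377).
Qᵀb = (-1.9757, -4.8740, -0.8325).
Back-substitute: x_3 = -0.8325/2.5843 = -0.3221.
x_2 = (-4.8740 − 0.4389·(-0.3221))/3.4548 = -1.3699.
x_1 = (-1.9757 − 4.1309·(-1.3699) − 5.9270·(-0.3221))/5.5678 = 1.0045.

x = (1.0045, -1.3699, -0.3221)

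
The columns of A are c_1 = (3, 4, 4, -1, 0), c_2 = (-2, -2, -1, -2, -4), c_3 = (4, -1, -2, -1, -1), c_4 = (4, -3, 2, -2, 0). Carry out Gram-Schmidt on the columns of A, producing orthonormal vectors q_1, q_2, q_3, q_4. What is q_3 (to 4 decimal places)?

q_3 = (0.8427, -0.2193, -0.4509, -0.1528, -0.1225)

q_1 = c_1/‖c_1‖ = (3, 4, 4, -1, 0)/6.4807 = (0.4629, 0.6172, 0.6172, -0.1543, 0.0000).
r_{12} = q_1·c_2 = -2.4689.
u_2 = c_2 + 2.4689·q_1 = (-0.8571, -0.4762, 0.5238, -2.3810, -4.0000).
‖u_2‖ = 4.7859, so q_2 = (-0.1791, -0.0995, 0.1094, -0.4975, -0.8358).
r_{13} = q_1·c_3 = 0.1543; r_{23} = q_2·c_3 = 0.4975.
u_3 = c_3 − 0.1543·q_1 − 0.4975·q_2 = (4.0177, -1.0457, -2.1497, -0.7287, -0.5842).
‖u_3‖ = 4.7675, so q_3 = (0.8427, -0.2193, -0.4509, -0.1528, -0.1225).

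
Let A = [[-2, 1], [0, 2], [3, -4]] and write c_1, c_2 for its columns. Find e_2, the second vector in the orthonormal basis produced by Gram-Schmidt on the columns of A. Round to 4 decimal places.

c_1 = (-2, 0, 3); ‖c_1‖ = 3.6056, so e_1 = (-0.5547, 0.0000, 0.8321).
e_1·c_2 = (-0.5547)·1 + 0.0000·2 + 0.8321·(-4) = -3.8829.
u_2 = c_2 + 3.8829·e_1 = (-1.1538, 2.0000, -0.7692).
‖u_2‖ = 2.4337, so e_2 = (-0.4741, 0.8218, -0.3161).

e_2 = (-0.4741, 0.8218, -0.3161)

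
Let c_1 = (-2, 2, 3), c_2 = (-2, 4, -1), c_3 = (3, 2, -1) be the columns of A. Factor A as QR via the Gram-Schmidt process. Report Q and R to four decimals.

Q = [[-0.4851, -0.2336, 0.8427], [0.4851, 0.7299, 0.4815], [0.7276, -0.6424, 0.2408]], R = [[4.1231, 2.1828, -1.2127], [0.0000, 4.0293, 1.4015], [0.0000, 0.0000, 3.2504]]

c_1 = (-2, 2, 3); ‖c_1‖ = 4.1231, so e_1 = (-0.4851, 0.4851, 0.7276).
e_1·c_2 = (-0.4851)·(-2) + 0.4851·4 + 0.7276·(-1) = 2.1828.
u_2 = c_2 − 2.1828·e_1 = (-0.9412, 2.9412, -2.5882).
‖u_2‖ = 4.0293, so e_2 = (-0.2336, 0.7299, -0.6424).
e_1·c_3 = (-0.4851)·3 + 0.4851·2 + 0.7276·(-1) = -1.2127; e_2·c_3 = (-0.2336)·3 + 0.7299·2 + (-0.6424)·(-1) = 1.4015.
u_3 = c_3 + 1.2127·e_1 − 1.4015·e_2 = (2.7391, 1.5652, 0.7826).
‖u_3‖ = 3.2504, so e_3 = (0.8427, 0.4815, 0.2408).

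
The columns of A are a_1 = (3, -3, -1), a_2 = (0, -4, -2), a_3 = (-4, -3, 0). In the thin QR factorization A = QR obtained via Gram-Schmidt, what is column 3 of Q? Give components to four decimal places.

a_1 = (3, -3, -1); ‖a_1‖ = 4.3589, so e_1 = (0.6882, -0.6882, -0.2294).
e_1·a_2 = 0.6882·0 + (-0.6882)·(-4) + (-0.2294)·(-2) = 3.2118.
u_2 = a_2 − 3.2118·e_1 = (-2.2105, -1.7895, -1.2632).
‖u_2‖ = 3.1119, so e_2 = (-0.7103, -0.5750, -0.4059).
e_1·a_3 = 0.6882·(-4) + (-0.6882)·(-3) + (-0.2294)·0 = -0.6882; e_2·a_3 = (-0.7103)·(-4) + (-0.5750)·(-3) + (-0.4059)·0 = 4.5664.
u_3 = a_3 + 0.6882·e_1 − 4.5664·e_2 = (-0.2826, -0.8478, 1.6957).
‖u_3‖ = 1.9167, so e_3 = (-0.1474, -0.4423, 0.8847).

e_3 = (-0.1474, -0.4423, 0.8847)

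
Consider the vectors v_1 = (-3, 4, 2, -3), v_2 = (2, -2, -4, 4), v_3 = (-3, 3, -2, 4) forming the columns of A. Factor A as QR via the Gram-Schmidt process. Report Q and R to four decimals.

v_1 = (-3, 4, 2, -3); ‖v_1‖ = 6.1644, so q_1 = (-0.4867, 0.6489, 0.3244, -0.4867).
q_1·v_2 = (-0.4867)·2 + 0.6489·(-2) + 0.3244·(-4) + (-0.4867)·4 = -5.5155.
u_2 = v_2 + 5.5155·q_1 = (-0.6842, 1.5789, -2.2105, 1.3158).
‖u_2‖ = 3.0950, so q_2 = (-0.2211, 0.5102, -0.7142, 0.4251).
q_1·v_3 = (-0.4867)·(-3) + 0.6489·3 + 0.3244·(-2) + (-0.4867)·4 = 0.8111; q_2·v_3 = (-0.2211)·(-3) + 0.5102·3 + (-0.7142)·(-2) + 0.4251·4 = 5.3227.
u_3 = v_3 − 0.8111·q_1 − 5.3227·q_2 = (-1.4286, -0.2418, 1.5385, 2.1319).
‖u_3‖ = 3.0018, so q_3 = (-0.4759, -0.0805, 0.5125, 0.7102).

Q = [[-0.4867, -0.2211, -0.4759], [0.6489, 0.5102, -0.0805], [0.3244, -0.7142, 0.5125], [-0.4867, 0.4251, 0.7102]], R = [[6.1644, -5.5155, 0.8111], [0.0000, 3.0950, 5.3227], [0.0000, 0.0000, 3.0018]]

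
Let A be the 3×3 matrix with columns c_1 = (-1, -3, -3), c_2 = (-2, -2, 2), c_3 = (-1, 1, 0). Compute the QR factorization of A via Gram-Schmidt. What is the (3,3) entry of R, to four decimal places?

c_1 = (-1, -3, -3); ‖c_1‖ = 4.3589, so e_1 = (-0.2294, -0.6882, -0.6882).
e_1·c_2 = (-0.2294)·(-2) + (-0.6882)·(-2) + (-0.6882)·2 = 0.4588.
u_2 = c_2 − 0.4588·e_1 = (-1.8947, -1.6842, 2.3158).
‖u_2‖ = 3.4336, so e_2 = (-0.5518, -0.4905, 0.6745).
e_1·c_3 = (-0.2294)·(-1) + (-0.6882)·1 + (-0.6882)·0 = -0.4588; e_2·c_3 = (-0.5518)·(-1) + (-0.4905)·1 + 0.6745·0 = 0.0613.
u_3 = c_3 + 0.4588·e_1 − 0.0613·e_2 = (-1.0714, 0.7143, -0.3571).
r_{33} = ‖u_3‖ = 1.3363.

r_{33} = 1.3363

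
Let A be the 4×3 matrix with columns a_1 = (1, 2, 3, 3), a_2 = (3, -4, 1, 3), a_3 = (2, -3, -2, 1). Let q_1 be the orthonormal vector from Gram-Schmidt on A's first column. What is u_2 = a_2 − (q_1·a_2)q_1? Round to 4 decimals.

u_2 = (2.6957, -4.6087, 0.0870, 2.0870)

q_1 = a_1/‖a_1‖ = (1, 2, 3, 3)/4.7958 = (0.2085, 0.4170, 0.6255, 0.6255).
r_{12} = q_1·a_2 = 1.4596.
u_2 = a_2 − 1.4596·q_1 = (2.6957, -4.6087, 0.0870, 2.0870).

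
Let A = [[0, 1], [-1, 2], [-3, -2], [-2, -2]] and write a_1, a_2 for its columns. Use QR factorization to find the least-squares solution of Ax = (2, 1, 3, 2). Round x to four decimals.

x = (-1.1356, 0.2373)

a_1 = (0, -1, -3, -2); ‖a_1‖ = 3.7417, so q_1 = (0.0000, -0.2673, -0.8018, -0.5345).
q_1·a_2 = 0.0000·1 + (-0.2673)·2 + (-0.8018)·(-2) + (-0.5345)·(-2) = 2.1381.
u_2 = a_2 − 2.1381·q_1 = (1.0000, 2.5714, -0.2857, -0.8571).
‖u_2‖ = 2.9032, so q_2 = (0.3444, 0.8857, -0.0984, -0.2952).
Qᵀb = (-3.7417, 0.6889).
Back-substitute: x_2 = 0.6889/2.9032 = 0.2373.
x_1 = (-3.7417 − 2.1381·0.2373)/3.7417 = -1.1356.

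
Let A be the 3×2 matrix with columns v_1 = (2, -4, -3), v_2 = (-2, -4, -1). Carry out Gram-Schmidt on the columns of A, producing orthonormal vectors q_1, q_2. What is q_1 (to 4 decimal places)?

q_1 = (0.3714, -0.7428, -0.5571)

v_1 = (2, -4, -3); ‖v_1‖ = 5.3852, so q_1 = (0.3714, -0.7428, -0.5571).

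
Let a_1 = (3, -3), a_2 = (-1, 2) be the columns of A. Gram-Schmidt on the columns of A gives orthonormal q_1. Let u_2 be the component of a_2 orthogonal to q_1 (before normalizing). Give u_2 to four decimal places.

a_1 = (3, -3); ‖a_1‖ = 4.2426, so q_1 = (0.7071, -0.7071).
q_1·a_2 = 0.7071·(-1) + (-0.7071)·2 = -2.1213.
u_2 = a_2 + 2.1213·q_1 = (0.5000, 0.5000).

u_2 = (0.5000, 0.5000)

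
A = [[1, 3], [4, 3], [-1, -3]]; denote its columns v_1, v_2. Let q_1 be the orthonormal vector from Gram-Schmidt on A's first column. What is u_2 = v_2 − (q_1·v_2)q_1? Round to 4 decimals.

u_2 = (2.0000, -1.0000, -2.0000)

q_1 = v_1/‖v_1‖ = (1, 4, -1)/4.2426 = (0.2357, 0.9428, -0.2357).
r_{12} = q_1·v_2 = 4.2426.
u_2 = v_2 − 4.2426·q_1 = (2.0000, -1.0000, -2.0000).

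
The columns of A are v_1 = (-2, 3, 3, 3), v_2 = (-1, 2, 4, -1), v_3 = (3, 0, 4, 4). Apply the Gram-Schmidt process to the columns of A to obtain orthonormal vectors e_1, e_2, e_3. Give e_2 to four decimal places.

e_1 = v_1/‖v_1‖ = (-2, 3, 3, 3)/5.5678 = (-0.3592, 0.5388, 0.5388, 0.5388).
r_{12} = e_1·v_2 = 3.0533.
u_2 = v_2 − 3.0533·e_1 = (0.0968, 0.3548, 2.3548, -2.6452).
‖u_2‖ = 3.5605, so e_2 = (0.0272, 0.0997, 0.6614, -0.7429).

e_2 = (0.0272, 0.0997, 0.6614, -0.7429)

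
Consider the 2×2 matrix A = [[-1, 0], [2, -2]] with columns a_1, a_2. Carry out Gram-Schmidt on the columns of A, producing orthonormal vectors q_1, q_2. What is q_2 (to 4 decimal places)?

q_2 = (-0.8944, -0.4472)

a_1 = (-1, 2); ‖a_1‖ = 2.2361, so q_1 = (-0.4472, 0.8944).
q_1·a_2 = (-0.4472)·0 + 0.8944·(-2) = -1.7889.
u_2 = a_2 + 1.7889·q_1 = (-0.8000, -0.4000).
‖u_2‖ = 0.8944, so q_2 = (-0.8944, -0.4472).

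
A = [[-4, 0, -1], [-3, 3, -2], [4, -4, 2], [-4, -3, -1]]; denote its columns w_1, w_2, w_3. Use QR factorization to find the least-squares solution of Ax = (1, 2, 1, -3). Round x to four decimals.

w_1 = (-4, -3, 4, -4); ‖w_1‖ = 7.5498, so q_1 = (-0.5298, -0.3974, 0.5298, -0.5298).
q_1·w_2 = (-0.5298)·0 + (-0.3974)·3 + 0.5298·(-4) + (-0.5298)·(-3) = -1.7219.
u_2 = w_2 + 1.7219·q_1 = (-0.9123, 2.3158, -3.0877, -3.9123).
‖u_2‖ = 5.5709, so q_2 = (-0.1638, 0.4157, -0.5543, -0.7023).
q_1·w_3 = (-0.5298)·(-1) + (-0.3974)·(-2) + 0.5298·2 + (-0.5298)·(-1) = 2.9140; q_2·w_3 = (-0.1638)·(-1) + 0.4157·(-2) + (-0.5543)·2 + (-0.7023)·(-1) = -1.0739.
u_3 = w_3 − 2.9140·q_1 + 1.0739·q_2 = (0.3680, -0.3957, -0.1391, -0.2103).
‖u_3‖ = 0.5963, so q_3 = (0.6172, -0.6636, -0.2332, -0.3527).
Qᵀb = (0.7947, 2.2202, 0.1147).
Back-substitute: x_3 = 0.1147/0.5963 = 0.1924.
x_2 = (2.2202 + 1.0739·0.1924)/5.5709 = 0.4356.
x_1 = (0.7947 + 1.7219·0.4356 − 2.9140·0.1924)/7.5498 = 0.1304.

x = (0.1304, 0.4356, 0.1924)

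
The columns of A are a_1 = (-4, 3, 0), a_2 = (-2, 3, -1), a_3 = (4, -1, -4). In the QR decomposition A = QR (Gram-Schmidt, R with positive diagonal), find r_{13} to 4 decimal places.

r_{13} = -3.8000

a_1 = (-4, 3, 0); ‖a_1‖ = 5.0000, so e_1 = (-0.8000, 0.6000, 0.0000).
r_{13} = e_1·a_3 = -3.8000.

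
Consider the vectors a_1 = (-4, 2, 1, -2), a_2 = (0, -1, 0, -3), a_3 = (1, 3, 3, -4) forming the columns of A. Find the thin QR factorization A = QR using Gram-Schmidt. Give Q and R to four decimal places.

Q = [[-0.8000, 0.2092, 0.5421], [0.4000, -0.4315, 0.6105], [0.2000, -0.0523, 0.5403], [-0.4000, -0.8760, -0.2035]], R = [[5.0000, 0.8000, 2.6000], [0.0000, 3.0594, 2.2619], [0.0000, 0.0000, 4.8087]]

a_1 = (-4, 2, 1, -2); ‖a_1‖ = 5.0000, so e_1 = (-0.8000, 0.4000, 0.2000, -0.4000).
e_1·a_2 = (-0.8000)·0 + 0.4000·(-1) + 0.2000·0 + (-0.4000)·(-3) = 0.8000.
u_2 = a_2 − 0.8000·e_1 = (0.6400, -1.3200, -0.1600, -2.6800).
‖u_2‖ = 3.0594, so e_2 = (0.2092, -0.4315, -0.0523, -0.8760).
e_1·a_3 = (-0.8000)·1 + 0.4000·3 + 0.2000·3 + (-0.4000)·(-4) = 2.6000; e_2·a_3 = 0.2092·1 + (-0.4315)·3 + (-0.0523)·3 + (-0.8760)·(-4) = 2.2619.
u_3 = a_3 − 2.6000·e_1 − 2.2619·e_2 = (2.6068, 2.9359, 2.5983, -0.9786).
‖u_3‖ = 4.8087, so e_3 = (0.5421, 0.6105, 0.5403, -0.2035).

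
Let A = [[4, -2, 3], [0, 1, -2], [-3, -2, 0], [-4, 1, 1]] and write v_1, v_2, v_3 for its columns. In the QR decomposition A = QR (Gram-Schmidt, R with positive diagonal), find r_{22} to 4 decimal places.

e_1 = v_1/‖v_1‖ = (4, 0, -3, -4)/6.4031 = (0.6247, 0.0000, -0.4685, -0.6247).
r_{12} = e_1·v_2 = -0.9370.
u_2 = v_2 + 0.9370·e_1 = (-1.4146, 1.0000, -2.4390, 0.4146).
r_{22} = ‖u_2‖ = 3.0203.

r_{22} = 3.0203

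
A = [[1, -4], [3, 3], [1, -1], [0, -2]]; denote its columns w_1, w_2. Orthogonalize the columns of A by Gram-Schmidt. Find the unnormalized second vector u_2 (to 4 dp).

w_1 = (1, 3, 1, 0); ‖w_1‖ = 3.3166, so q_1 = (0.3015, 0.9045, 0.3015, 0.0000).
q_1·w_2 = 0.3015·(-4) + 0.9045·3 + 0.3015·(-1) + 0.0000·(-2) = 1.2060.
u_2 = w_2 − 1.2060·q_1 = (-4.3636, 1.9091, -1.3636, -2.0000).

u_2 = (-4.3636, 1.9091, -1.3636, -2.0000)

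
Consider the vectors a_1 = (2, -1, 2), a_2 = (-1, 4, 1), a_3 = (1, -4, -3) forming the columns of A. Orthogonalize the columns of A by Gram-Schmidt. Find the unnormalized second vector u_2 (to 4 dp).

a_1 = (2, -1, 2); ‖a_1‖ = 3.0000, so q_1 = (0.6667, -0.3333, 0.6667).
q_1·a_2 = 0.6667·(-1) + (-0.3333)·4 + 0.6667·1 = -1.3333.
u_2 = a_2 + 1.3333·q_1 = (-0.1111, 3.5556, 1.8889).

u_2 = (-0.1111, 3.5556, 1.8889)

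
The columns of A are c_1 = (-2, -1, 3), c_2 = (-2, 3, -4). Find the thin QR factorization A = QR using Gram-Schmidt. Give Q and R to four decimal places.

Q = [[-0.5345, -0.7916], [-0.2673, 0.4908], [0.8018, -0.3641]], R = [[3.7417, -2.9399], [0.0000, 4.5119]]

c_1 = (-2, -1, 3); ‖c_1‖ = 3.7417, so e_1 = (-0.5345, -0.2673, 0.8018).
e_1·c_2 = (-0.5345)·(-2) + (-0.2673)·3 + 0.8018·(-4) = -2.9399.
u_2 = c_2 + 2.9399·e_1 = (-3.5714, 2.2143, -1.6429).
‖u_2‖ = 4.5119, so e_2 = (-0.7916, 0.4908, -0.3641).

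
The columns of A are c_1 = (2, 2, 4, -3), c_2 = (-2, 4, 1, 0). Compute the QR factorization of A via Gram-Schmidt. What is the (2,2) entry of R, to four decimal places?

r_{22} = 4.3658

q_1 = c_1/‖c_1‖ = (2, 2, 4, -3)/5.7446 = (0.3482, 0.3482, 0.6963, -0.5222).
r_{12} = q_1·c_2 = 1.3926.
u_2 = c_2 − 1.3926·q_1 = (-2.4848, 3.5152, 0.0303, 0.7273).
r_{22} = ‖u_2‖ = 4.3658.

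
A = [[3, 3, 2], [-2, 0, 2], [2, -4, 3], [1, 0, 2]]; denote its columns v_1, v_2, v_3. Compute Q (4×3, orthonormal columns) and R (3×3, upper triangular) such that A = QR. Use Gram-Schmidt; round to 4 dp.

Q = [[0.7071, 0.5673, 0.2910], [-0.4714, 0.0222, 0.8478], [0.4714, -0.8231, 0.2183], [0.2357, -0.0111, 0.3860]], R = [[4.2426, 0.2357, 2.3570], [0.0000, 4.9944, -1.3126], [0.0000, 0.0000, 3.7043]]

v_1 = (3, -2, 2, 1); ‖v_1‖ = 4.2426, so q_1 = (0.7071, -0.4714, 0.4714, 0.2357).
q_1·v_2 = 0.7071·3 + (-0.4714)·0 + 0.4714·(-4) + 0.2357·0 = 0.2357.
u_2 = v_2 − 0.2357·q_1 = (2.8333, 0.1111, -4.1111, -0.0556).
‖u_2‖ = 4.9944, so q_2 = (0.5673, 0.0222, -0.8231, -0.0111).
q_1·v_3 = 0.7071·2 + (-0.4714)·2 + 0.4714·3 + 0.2357·2 = 2.3570; q_2·v_3 = 0.5673·2 + 0.0222·2 + (-0.8231)·3 + (-0.0111)·2 = -1.3126.
u_3 = v_3 − 2.3570·q_1 + 1.3126·q_2 = (1.0780, 3.1403, 0.8085, 1.4298).
‖u_3‖ = 3.7043, so q_3 = (0.2910, 0.8478, 0.2183, 0.3860).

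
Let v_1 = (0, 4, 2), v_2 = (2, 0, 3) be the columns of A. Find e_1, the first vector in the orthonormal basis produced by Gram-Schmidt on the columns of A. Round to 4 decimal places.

e_1 = (0.0000, 0.8944, 0.4472)

v_1 = (0, 4, 2); ‖v_1‖ = 4.4721, so e_1 = (0.0000, 0.8944, 0.4472).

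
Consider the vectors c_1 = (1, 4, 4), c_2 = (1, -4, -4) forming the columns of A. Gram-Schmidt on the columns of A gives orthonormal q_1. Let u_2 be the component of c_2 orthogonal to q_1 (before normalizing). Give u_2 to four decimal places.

q_1 = c_1/‖c_1‖ = (1, 4, 4)/5.7446 = (0.1741, 0.6963, 0.6963).
r_{12} = q_1·c_2 = -5.3964.
u_2 = c_2 + 5.3964·q_1 = (1.9394, -0.2424, -0.2424).

u_2 = (1.9394, -0.2424, -0.2424)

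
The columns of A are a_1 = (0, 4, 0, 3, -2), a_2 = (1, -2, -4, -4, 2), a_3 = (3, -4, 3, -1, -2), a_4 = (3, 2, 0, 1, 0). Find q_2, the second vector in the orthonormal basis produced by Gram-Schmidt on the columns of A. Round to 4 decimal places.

q_2 = (0.2175, 0.2850, -0.8700, -0.3300, 0.0750)

a_1 = (0, 4, 0, 3, -2); ‖a_1‖ = 5.3852, so q_1 = (0.0000, 0.7428, 0.0000, 0.5571, -0.3714).
q_1·a_2 = 0.0000·1 + 0.7428·(-2) + 0.0000·(-4) + 0.5571·(-4) + (-0.3714)·2 = -4.4567.
u_2 = a_2 + 4.4567·q_1 = (1.0000, 1.3103, -4.0000, -1.5172, 0.3448).
‖u_2‖ = 4.5976, so q_2 = (0.2175, 0.2850, -0.8700, -0.3300, 0.0750).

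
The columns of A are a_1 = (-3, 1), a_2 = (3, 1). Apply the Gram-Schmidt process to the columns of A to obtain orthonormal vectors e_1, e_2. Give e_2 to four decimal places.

e_2 = (0.3162, 0.9487)

e_1 = a_1/‖a_1‖ = (-3, 1)/3.1623 = (-0.9487, 0.3162).
r_{12} = e_1·a_2 = -2.5298.
u_2 = a_2 + 2.5298·e_1 = (0.6000, 1.8000).
‖u_2‖ = 1.8974, so e_2 = (0.3162, 0.9487).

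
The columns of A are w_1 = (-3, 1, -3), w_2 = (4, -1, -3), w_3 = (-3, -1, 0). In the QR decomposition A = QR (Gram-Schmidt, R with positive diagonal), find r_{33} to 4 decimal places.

r_{33} = 1.7838

w_1 = (-3, 1, -3); ‖w_1‖ = 4.3589, so q_1 = (-0.6882, 0.2294, -0.6882).
q_1·w_2 = (-0.6882)·4 + 0.2294·(-1) + (-0.6882)·(-3) = -0.9177.
u_2 = w_2 + 0.9177·q_1 = (3.3684, -0.7895, -3.6316).
‖u_2‖ = 5.0158, so q_2 = (0.6716, -0.1574, -0.7240).
q_1·w_3 = (-0.6882)·(-3) + 0.2294·(-1) + (-0.6882)·0 = 1.8353; q_2·w_3 = 0.6716·(-3) + (-0.1574)·(-1) + (-0.7240)·0 = -1.8573.
u_3 = w_3 − 1.8353·q_1 + 1.8573·q_2 = (-0.4895, -1.7134, -0.0816).
r_{33} = ‖u_3‖ = 1.7838.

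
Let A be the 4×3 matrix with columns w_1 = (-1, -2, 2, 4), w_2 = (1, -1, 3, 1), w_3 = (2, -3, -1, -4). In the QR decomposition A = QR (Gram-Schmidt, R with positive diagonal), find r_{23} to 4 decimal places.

w_1 = (-1, -2, 2, 4); ‖w_1‖ = 5.0000, so e_1 = (-0.2000, -0.4000, 0.4000, 0.8000).
e_1·w_2 = (-0.2000)·1 + (-0.4000)·(-1) + 0.4000·3 + 0.8000·1 = 2.2000.
u_2 = w_2 − 2.2000·e_1 = (1.4400, -0.1200, 2.1200, -0.7600).
‖u_2‖ = 2.6758, so e_2 = (0.5382, -0.0448, 0.7923, -0.2840).
r_{23} = e_2·w_3 = 1.5547.

r_{23} = 1.5547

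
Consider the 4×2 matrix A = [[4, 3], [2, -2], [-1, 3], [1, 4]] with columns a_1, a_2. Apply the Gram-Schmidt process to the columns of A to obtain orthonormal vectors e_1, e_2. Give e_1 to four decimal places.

a_1 = (4, 2, -1, 1); ‖a_1‖ = 4.6904, so e_1 = (0.8528, 0.4264, -0.2132, 0.2132).

e_1 = (0.8528, 0.4264, -0.2132, 0.2132)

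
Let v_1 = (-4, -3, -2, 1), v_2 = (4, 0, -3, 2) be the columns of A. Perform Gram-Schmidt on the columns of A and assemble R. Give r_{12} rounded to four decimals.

e_1 = v_1/‖v_1‖ = (-4, -3, -2, 1)/5.4772 = (-0.7303, -0.5477, -0.3651, 0.1826).
r_{12} = e_1·v_2 = -1.4606.

r_{12} = -1.4606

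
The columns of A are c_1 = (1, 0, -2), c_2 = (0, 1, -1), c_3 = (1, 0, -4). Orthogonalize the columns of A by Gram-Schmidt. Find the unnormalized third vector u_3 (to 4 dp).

c_1 = (1, 0, -2); ‖c_1‖ = 2.2361, so e_1 = (0.4472, 0.0000, -0.8944).
e_1·c_2 = 0.4472·0 + 0.0000·1 + (-0.8944)·(-1) = 0.8944.
u_2 = c_2 − 0.8944·e_1 = (-0.4000, 1.0000, -0.2000).
‖u_2‖ = 1.0954, so e_2 = (-0.3651, 0.9129, -0.1826).
e_1·c_3 = 0.4472·1 + 0.0000·0 + (-0.8944)·(-4) = 4.0249; e_2·c_3 = (-0.3651)·1 + 0.9129·0 + (-0.1826)·(-4) = 0.3651.
u_3 = c_3 − 4.0249·e_1 − 0.3651·e_2 = (-0.6667, -0.3333, -0.3333).

u_3 = (-0.6667, -0.3333, -0.3333)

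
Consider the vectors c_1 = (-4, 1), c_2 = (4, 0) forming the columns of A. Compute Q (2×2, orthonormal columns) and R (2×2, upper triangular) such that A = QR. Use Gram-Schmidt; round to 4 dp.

c_1 = (-4, 1); ‖c_1‖ = 4.1231, so e_1 = (-0.9701, 0.2425).
e_1·c_2 = (-0.9701)·4 + 0.2425·0 = -3.8806.
u_2 = c_2 + 3.8806·e_1 = (0.2353, 0.9412).
‖u_2‖ = 0.9701, so e_2 = (0.2425, 0.9701).

Q = [[-0.9701, 0.2425], [0.2425, 0.9701]], R = [[4.1231, -3.8806], [0.0000, 0.9701]]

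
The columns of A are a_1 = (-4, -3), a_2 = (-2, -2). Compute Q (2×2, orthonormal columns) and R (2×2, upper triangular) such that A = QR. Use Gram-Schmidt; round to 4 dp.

Q = [[-0.8000, 0.6000], [-0.6000, -0.8000]], R = [[5.0000, 2.8000], [0.0000, 0.4000]]

e_1 = a_1/‖a_1‖ = (-4, -3)/5.0000 = (-0.8000, -0.6000).
r_{12} = e_1·a_2 = 2.8000.
u_2 = a_2 − 2.8000·e_1 = (0.2400, -0.3200).
‖u_2‖ = 0.4000, so e_2 = (0.6000, -0.8000).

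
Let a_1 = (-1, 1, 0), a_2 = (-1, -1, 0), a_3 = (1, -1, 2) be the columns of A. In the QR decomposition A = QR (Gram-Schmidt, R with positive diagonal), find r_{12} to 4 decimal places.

r_{12} = 0.0000

a_1 = (-1, 1, 0); ‖a_1‖ = 1.4142, so e_1 = (-0.7071, 0.7071, 0.0000).
r_{12} = e_1·a_2 = 0.0000.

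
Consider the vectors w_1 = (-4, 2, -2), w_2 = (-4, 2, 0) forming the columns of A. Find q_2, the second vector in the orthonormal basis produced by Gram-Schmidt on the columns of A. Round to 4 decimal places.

q_2 = (-0.3651, 0.1826, 0.9129)

q_1 = w_1/‖w_1‖ = (-4, 2, -2)/4.8990 = (-0.8165, 0.4082, -0.4082).
r_{12} = q_1·w_2 = 4.0825.
u_2 = w_2 − 4.0825·q_1 = (-0.6667, 0.3333, 1.6667).
‖u_2‖ = 1.8257, so q_2 = (-0.3651, 0.1826, 0.9129).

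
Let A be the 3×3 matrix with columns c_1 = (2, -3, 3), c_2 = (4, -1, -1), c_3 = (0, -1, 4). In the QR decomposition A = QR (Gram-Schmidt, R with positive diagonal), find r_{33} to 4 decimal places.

c_1 = (2, -3, 3); ‖c_1‖ = 4.6904, so e_1 = (0.4264, -0.6396, 0.6396).
e_1·c_2 = 0.4264·4 + (-0.6396)·(-1) + 0.6396·(-1) = 1.7056.
u_2 = c_2 − 1.7056·e_1 = (3.2727, 0.0909, -2.0909).
‖u_2‖ = 3.8847, so e_2 = (0.8425, 0.0234, -0.5382).
e_1·c_3 = 0.4264·0 + (-0.6396)·(-1) + 0.6396·4 = 3.1980; e_2·c_3 = 0.8425·0 + 0.0234·(-1) + (-0.5382)·4 = -2.1764.
u_3 = c_3 − 3.1980·e_1 + 2.1764·e_2 = (0.4699, 1.0964, 0.7831).
r_{33} = ‖u_3‖ = 1.4269.

r_{33} = 1.4269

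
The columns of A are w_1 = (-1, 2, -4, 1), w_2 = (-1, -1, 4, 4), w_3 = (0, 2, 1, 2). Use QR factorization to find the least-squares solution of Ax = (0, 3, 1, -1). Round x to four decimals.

x = (-0.5074, -0.7113, 1.4586)

w_1 = (-1, 2, -4, 1); ‖w_1‖ = 4.6904, so e_1 = (-0.2132, 0.4264, -0.8528, 0.2132).
e_1·w_2 = (-0.2132)·(-1) + 0.4264·(-1) + (-0.8528)·4 + 0.2132·4 = -2.7716.
u_2 = w_2 + 2.7716·e_1 = (-1.5909, 0.1818, 1.6364, 4.5909).
‖u_2‖ = 5.1301, so e_2 = (-0.3101, 0.0354, 0.3190, 0.8949).
e_1·w_3 = (-0.2132)·0 + 0.4264·2 + (-0.8528)·1 + 0.2132·2 = 0.4264; e_2·w_3 = (-0.3101)·0 + 0.0354·2 + 0.3190·1 + 0.8949·2 = 2.1796.
u_3 = w_3 − 0.4264·e_1 − 2.1796·e_2 = (0.7668, 1.7409, 0.6684, -0.0415).
‖u_3‖ = 2.0168, so e_3 = (0.3802, 0.8632, 0.3314, -0.0206).
Qᵀb = (0.2132, -0.4696, 2.9417).
Back-substitute: x_3 = 2.9417/2.0168 = 1.4586.
x_2 = (-0.4696 − 2.1796·1.4586)/5.1301 = -0.7113.
x_1 = (0.2132 + 2.7716·(-0.7113) − 0.4264·1.4586)/4.6904 = -0.5074.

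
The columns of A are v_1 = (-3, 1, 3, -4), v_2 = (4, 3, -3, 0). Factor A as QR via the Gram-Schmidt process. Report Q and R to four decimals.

v_1 = (-3, 1, 3, -4); ‖v_1‖ = 5.9161, so q_1 = (-0.5071, 0.1690, 0.5071, -0.6761).
q_1·v_2 = (-0.5071)·4 + 0.1690·3 + 0.5071·(-3) + (-0.6761)·0 = -3.0426.
u_2 = v_2 + 3.0426·q_1 = (2.4571, 3.5143, -1.4571, -2.0571).
‖u_2‖ = 4.9742, so q_2 = (0.4940, 0.7065, -0.2929, -0.4136).

Q = [[-0.5071, 0.4940], [0.1690, 0.7065], [0.5071, -0.2929], [-0.6761, -0.4136]], R = [[5.9161, -3.0426], [0.0000, 4.9742]]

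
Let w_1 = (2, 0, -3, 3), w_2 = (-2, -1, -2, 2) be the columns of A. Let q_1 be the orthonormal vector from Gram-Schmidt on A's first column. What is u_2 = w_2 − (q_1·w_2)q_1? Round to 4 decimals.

u_2 = (-2.7273, -1.0000, -0.9091, 0.9091)

w_1 = (2, 0, -3, 3); ‖w_1‖ = 4.6904, so q_1 = (0.4264, 0.0000, -0.6396, 0.6396).
q_1·w_2 = 0.4264·(-2) + 0.0000·(-1) + (-0.6396)·(-2) + 0.6396·2 = 1.7056.
u_2 = w_2 − 1.7056·q_1 = (-2.7273, -1.0000, -0.9091, 0.9091).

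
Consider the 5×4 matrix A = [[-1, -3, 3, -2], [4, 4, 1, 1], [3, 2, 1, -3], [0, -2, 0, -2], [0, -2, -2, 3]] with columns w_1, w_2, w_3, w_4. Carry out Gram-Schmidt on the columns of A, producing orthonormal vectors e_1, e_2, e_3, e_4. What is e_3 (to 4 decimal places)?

e_3 = (0.7296, 0.1128, 0.0928, -0.1184, -0.6576)

w_1 = (-1, 4, 3, 0, 0); ‖w_1‖ = 5.0990, so e_1 = (-0.1961, 0.7845, 0.5883, 0.0000, 0.0000).
e_1·w_2 = (-0.1961)·(-3) + 0.7845·4 + 0.5883·2 + 0.0000·(-2) + 0.0000·(-2) = 4.9029.
u_2 = w_2 − 4.9029·e_1 = (-2.0385, 0.1538, -0.8846, -2.0000, -2.0000).
‖u_2‖ = 3.6002, so e_2 = (-0.5662, 0.0427, -0.2457, -0.5555, -0.5555).
e_1·w_3 = (-0.1961)·3 + 0.7845·1 + 0.5883·1 + 0.0000·0 + 0.0000·(-2) = 0.7845; e_2·w_3 = (-0.5662)·3 + 0.0427·1 + (-0.2457)·1 + (-0.5555)·0 + (-0.5555)·(-2) = -0.7906.
u_3 = w_3 − 0.7845·e_1 + 0.7906·e_2 = (2.7062, 0.4184, 0.3442, -0.4392, -2.4392).
‖u_3‖ = 3.7094, so e_3 = (0.7296, 0.1128, 0.0928, -0.1184, -0.6576).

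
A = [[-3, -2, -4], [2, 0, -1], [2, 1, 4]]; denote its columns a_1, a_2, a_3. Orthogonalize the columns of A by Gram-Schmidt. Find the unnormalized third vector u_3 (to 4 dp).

u_3 = (0.8571, -0.4286, 1.7143)

a_1 = (-3, 2, 2); ‖a_1‖ = 4.1231, so e_1 = (-0.7276, 0.4851, 0.4851).
e_1·a_2 = (-0.7276)·(-2) + 0.4851·0 + 0.4851·1 = 1.9403.
u_2 = a_2 − 1.9403·e_1 = (-0.5882, -0.9412, 0.0588).
‖u_2‖ = 1.1114, so e_2 = (-0.5293, -0.8468, 0.0529).
e_1·a_3 = (-0.7276)·(-4) + 0.4851·(-1) + 0.4851·4 = 4.3656; e_2·a_3 = (-0.5293)·(-4) + (-0.8468)·(-1) + 0.0529·4 = 3.1755.
u_3 = a_3 − 4.3656·e_1 − 3.1755·e_2 = (0.8571, -0.4286, 1.7143).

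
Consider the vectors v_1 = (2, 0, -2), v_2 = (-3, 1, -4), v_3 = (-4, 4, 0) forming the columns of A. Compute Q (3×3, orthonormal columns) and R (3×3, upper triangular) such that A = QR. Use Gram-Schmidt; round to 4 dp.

Q = [[0.7071, -0.6931, 0.1400], [0.0000, 0.1980, 0.9802], [-0.7071, -0.6931, 0.1400]], R = [[2.8284, 0.7071, -2.8284], [0.0000, 5.0498, 3.5645], [0.0000, 0.0000, 3.3607]]

v_1 = (2, 0, -2); ‖v_1‖ = 2.8284, so e_1 = (0.7071, 0.0000, -0.7071).
e_1·v_2 = 0.7071·(-3) + 0.0000·1 + (-0.7071)·(-4) = 0.7071.
u_2 = v_2 − 0.7071·e_1 = (-3.5000, 1.0000, -3.5000).
‖u_2‖ = 5.0498, so e_2 = (-0.6931, 0.1980, -0.6931).
e_1·v_3 = 0.7071·(-4) + 0.0000·4 + (-0.7071)·0 = -2.8284; e_2·v_3 = (-0.6931)·(-4) + 0.1980·4 + (-0.6931)·0 = 3.5645.
u_3 = v_3 + 2.8284·e_1 − 3.5645·e_2 = (0.4706, 3.2941, 0.4706).
‖u_3‖ = 3.3607, so e_3 = (0.1400, 0.9802, 0.1400).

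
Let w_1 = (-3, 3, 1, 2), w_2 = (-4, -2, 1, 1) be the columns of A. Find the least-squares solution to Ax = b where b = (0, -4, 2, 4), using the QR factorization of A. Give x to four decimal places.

x = (-0.4000, 0.8000)

w_1 = (-3, 3, 1, 2); ‖w_1‖ = 4.7958, so q_1 = (-0.6255, 0.6255, 0.2085, 0.4170).
q_1·w_2 = (-0.6255)·(-4) + 0.6255·(-2) + 0.2085·1 + 0.4170·1 = 1.8766.
u_2 = w_2 − 1.8766·q_1 = (-2.8261, -3.1739, 0.6087, 0.2174).
‖u_2‖ = 4.2986, so q_2 = (-0.6574, -0.7384, 0.1416, 0.0506).
Qᵀb = (-0.4170, 3.4389).
Back-substitute: x_2 = 3.4389/4.2986 = 0.8000.
x_1 = (-0.4170 − 1.8766·0.8000)/4.7958 = -0.4000.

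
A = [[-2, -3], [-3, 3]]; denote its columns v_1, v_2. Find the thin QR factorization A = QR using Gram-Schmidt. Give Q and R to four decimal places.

v_1 = (-2, -3); ‖v_1‖ = 3.6056, so e_1 = (-0.5547, -0.8321).
e_1·v_2 = (-0.5547)·(-3) + (-0.8321)·3 = -0.8321.
u_2 = v_2 + 0.8321·e_1 = (-3.4615, 2.3077).
‖u_2‖ = 4.1603, so e_2 = (-0.8321, 0.5547).

Q = [[-0.5547, -0.8321], [-0.8321, 0.5547]], R = [[3.6056, -0.8321], [0.0000, 4.1603]]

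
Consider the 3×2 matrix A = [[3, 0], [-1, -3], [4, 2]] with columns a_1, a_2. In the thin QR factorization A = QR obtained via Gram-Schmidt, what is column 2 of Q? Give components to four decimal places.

e_1 = a_1/‖a_1‖ = (3, -1, 4)/5.0990 = (0.5883, -0.1961, 0.7845).
r_{12} = e_1·a_2 = 2.1573.
u_2 = a_2 − 2.1573·e_1 = (-1.2692, -2.5769, 0.3077).
‖u_2‖ = 2.8890, so e_2 = (-0.4393, -0.8920, 0.1065).

e_2 = (-0.4393, -0.8920, 0.1065)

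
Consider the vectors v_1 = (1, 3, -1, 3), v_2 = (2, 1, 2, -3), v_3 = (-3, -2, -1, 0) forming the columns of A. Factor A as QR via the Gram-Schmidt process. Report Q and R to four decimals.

Q = [[0.2236, 0.5714, -0.7339], [0.6708, 0.4721, 0.5720], [-0.2236, 0.4224, -0.0863], [0.6708, -0.5217, -0.3561]], R = [[4.4721, -1.3416, -1.7889], [0.0000, 4.0249, -3.0808], [0.0000, 0.0000, 1.1440]]

e_1 = v_1/‖v_1‖ = (1, 3, -1, 3)/4.4721 = (0.2236, 0.6708, -0.2236, 0.6708).
r_{12} = e_1·v_2 = -1.3416.
u_2 = v_2 + 1.3416·e_1 = (2.3000, 1.9000, 1.7000, -2.1000).
‖u_2‖ = 4.0249, so e_2 = (0.5714, 0.4721, 0.4224, -0.5217).
r_{13} = e_1·v_3 = -1.7889; r_{23} = e_2·v_3 = -3.0808.
u_3 = v_3 + 1.7889·e_1 + 3.0808·e_2 = (-0.8395, 0.6543, -0.0988, -0.4074).
‖u_3‖ = 1.1440, so e_3 = (-0.7339, 0.5720, -0.0863, -0.3561).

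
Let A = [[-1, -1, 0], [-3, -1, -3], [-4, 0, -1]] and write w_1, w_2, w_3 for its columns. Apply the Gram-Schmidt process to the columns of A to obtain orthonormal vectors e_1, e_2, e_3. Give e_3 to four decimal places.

w_1 = (-1, -3, -4); ‖w_1‖ = 5.0990, so e_1 = (-0.1961, -0.5883, -0.7845).
e_1·w_2 = (-0.1961)·(-1) + (-0.5883)·(-1) + (-0.7845)·0 = 0.7845.
u_2 = w_2 − 0.7845·e_1 = (-0.8462, -0.5385, 0.6154).
‖u_2‖ = 1.1767, so e_2 = (-0.7191, -0.4576, 0.5230).
e_1·w_3 = (-0.1961)·0 + (-0.5883)·(-3) + (-0.7845)·(-1) = 2.5495; e_2·w_3 = (-0.7191)·0 + (-0.4576)·(-3) + 0.5230·(-1) = 0.8498.
u_3 = w_3 − 2.5495·e_1 − 0.8498·e_2 = (1.1111, -1.1111, 0.5556).
‖u_3‖ = 1.6667, so e_3 = (0.6667, -0.6667, 0.3333).

e_3 = (0.6667, -0.6667, 0.3333)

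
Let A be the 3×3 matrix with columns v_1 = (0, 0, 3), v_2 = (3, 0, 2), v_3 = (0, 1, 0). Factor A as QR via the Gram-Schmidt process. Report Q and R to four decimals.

Q = [[0.0000, 1.0000, 0.0000], [0.0000, 0.0000, 1.0000], [1.0000, 0.0000, 0.0000]], R = [[3.0000, 2.0000, 0.0000], [0.0000, 3.0000, 0.0000], [0.0000, 0.0000, 1.0000]]

q_1 = v_1/‖v_1‖ = (0, 0, 3)/3.0000 = (0.0000, 0.0000, 1.0000).
r_{12} = q_1·v_2 = 2.0000.
u_2 = v_2 − 2.0000·q_1 = (3.0000, 0.0000, 0.0000).
‖u_2‖ = 3.0000, so q_2 = (1.0000, 0.0000, 0.0000).
r_{13} = q_1·v_3 = 0.0000; r_{23} = q_2·v_3 = 0.0000.
u_3 = v_3 + 0.0000·q_1 + 0.0000·q_2 = (0.0000, 1.0000, 0.0000).
‖u_3‖ = 1.0000, so q_3 = (0.0000, 1.0000, 0.0000).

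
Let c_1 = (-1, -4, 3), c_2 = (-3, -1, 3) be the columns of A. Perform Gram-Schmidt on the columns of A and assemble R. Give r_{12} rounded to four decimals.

c_1 = (-1, -4, 3); ‖c_1‖ = 5.0990, so q_1 = (-0.1961, -0.7845, 0.5883).
r_{12} = q_1·c_2 = 3.1379.

r_{12} = 3.1379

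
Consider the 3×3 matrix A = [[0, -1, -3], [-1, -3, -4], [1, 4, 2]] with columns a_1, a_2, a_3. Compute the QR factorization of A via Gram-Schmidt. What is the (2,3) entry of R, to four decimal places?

r_{23} = 1.6330

a_1 = (0, -1, 1); ‖a_1‖ = 1.4142, so e_1 = (0.0000, -0.7071, 0.7071).
e_1·a_2 = 0.0000·(-1) + (-0.7071)·(-3) + 0.7071·4 = 4.9497.
u_2 = a_2 − 4.9497·e_1 = (-1.0000, 0.5000, 0.5000).
‖u_2‖ = 1.2247, so e_2 = (-0.8165, 0.4082, 0.4082).
r_{23} = e_2·a_3 = 1.6330.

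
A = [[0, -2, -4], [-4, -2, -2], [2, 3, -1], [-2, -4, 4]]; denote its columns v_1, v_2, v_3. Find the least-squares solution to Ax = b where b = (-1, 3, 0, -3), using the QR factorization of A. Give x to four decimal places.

x = (-1.1398, 0.9469, -0.2608)

v_1 = (0, -4, 2, -2); ‖v_1‖ = 4.8990, so e_1 = (0.0000, -0.8165, 0.4082, -0.4082).
e_1·v_2 = 0.0000·(-2) + (-0.8165)·(-2) + 0.4082·3 + (-0.4082)·(-4) = 4.4907.
u_2 = v_2 − 4.4907·e_1 = (-2.0000, 1.6667, 1.1667, -2.1667).
‖u_2‖ = 3.5824, so e_2 = (-0.5583, 0.4652, 0.3257, -0.6048).
e_1·v_3 = 0.0000·(-4) + (-0.8165)·(-2) + 0.4082·(-1) + (-0.4082)·4 = -0.4082; e_2·v_3 = (-0.5583)·(-4) + 0.4652·(-2) + 0.3257·(-1) + (-0.6048)·4 = -1.4423.
u_3 = v_3 + 0.4082·e_1 + 1.4423·e_2 = (-4.8052, -1.6623, -0.3636, 2.9610).
‖u_3‖ = 5.8952, so e_3 = (-0.8151, -0.2820, -0.0617, 0.5023).
Qᵀb = (-1.2247, 3.7685, -1.5377).
Back-substitute: x_3 = -1.5377/5.8952 = -0.2608.
x_2 = (3.7685 + 1.4423·(-0.2608))/3.5824 = 0.9469.
x_1 = (-1.2247 − 4.4907·0.9469 + 0.4082·(-0.2608))/4.8990 = -1.1398.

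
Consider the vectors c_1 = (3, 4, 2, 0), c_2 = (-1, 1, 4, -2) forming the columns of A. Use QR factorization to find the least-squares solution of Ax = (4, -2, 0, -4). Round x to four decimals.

e_1 = c_1/‖c_1‖ = (3, 4, 2, 0)/5.3852 = (0.5571, 0.7428, 0.3714, 0.0000).
r_{12} = e_1·c_2 = 1.6713.
u_2 = c_2 − 1.6713·e_1 = (-1.9310, -0.2414, 3.3793, -2.0000).
‖u_2‖ = 4.3826, so e_2 = (-0.4406, -0.0551, 0.7711, -0.4564).
Qᵀb = (0.7428, 0.1731).
Back-substitute: x_2 = 0.1731/4.3826 = 0.0395.
x_1 = (0.7428 − 1.6713·0.0395)/5.3852 = 0.1257.

x = (0.1257, 0.0395)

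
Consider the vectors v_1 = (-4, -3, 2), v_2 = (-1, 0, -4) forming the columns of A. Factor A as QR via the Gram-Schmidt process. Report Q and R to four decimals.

Q = [[-0.7428, -0.3826], [-0.5571, -0.1020], [0.3714, -0.9183]], R = [[5.3852, -0.7428], [0.0000, 4.0556]]

v_1 = (-4, -3, 2); ‖v_1‖ = 5.3852, so e_1 = (-0.7428, -0.5571, 0.3714).
e_1·v_2 = (-0.7428)·(-1) + (-0.5571)·0 + 0.3714·(-4) = -0.7428.
u_2 = v_2 + 0.7428·e_1 = (-1.5517, -0.4138, -3.7241).
‖u_2‖ = 4.0556, so e_2 = (-0.3826, -0.1020, -0.9183).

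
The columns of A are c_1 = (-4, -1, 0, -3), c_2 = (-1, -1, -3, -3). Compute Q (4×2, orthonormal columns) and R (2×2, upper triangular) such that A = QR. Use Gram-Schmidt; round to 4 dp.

Q = [[-0.7845, 0.3269], [-0.1961, -0.1307], [0.0000, -0.8498], [-0.5883, -0.3922]], R = [[5.0990, 2.7456], [0.0000, 3.5301]]

c_1 = (-4, -1, 0, -3); ‖c_1‖ = 5.0990, so q_1 = (-0.7845, -0.1961, 0.0000, -0.5883).
q_1·c_2 = (-0.7845)·(-1) + (-0.1961)·(-1) + 0.0000·(-3) + (-0.5883)·(-3) = 2.7456.
u_2 = c_2 − 2.7456·q_1 = (1.1538, -0.4615, -3.0000, -1.3846).
‖u_2‖ = 3.5301, so q_2 = (0.3269, -0.1307, -0.8498, -0.3922).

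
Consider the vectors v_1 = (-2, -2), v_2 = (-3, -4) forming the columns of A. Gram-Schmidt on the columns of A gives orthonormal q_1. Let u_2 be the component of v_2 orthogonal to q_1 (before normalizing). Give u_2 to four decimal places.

v_1 = (-2, -2); ‖v_1‖ = 2.8284, so q_1 = (-0.7071, -0.7071).
q_1·v_2 = (-0.7071)·(-3) + (-0.7071)·(-4) = 4.9497.
u_2 = v_2 − 4.9497·q_1 = (0.5000, -0.5000).

u_2 = (0.5000, -0.5000)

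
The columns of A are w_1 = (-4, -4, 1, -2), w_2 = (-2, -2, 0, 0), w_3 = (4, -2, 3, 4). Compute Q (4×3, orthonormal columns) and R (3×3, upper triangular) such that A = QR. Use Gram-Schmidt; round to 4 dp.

Q = [[-0.6576, -0.2599, 0.4867], [-0.6576, -0.2599, -0.4867], [0.1644, -0.4159, 0.6489], [-0.3288, 0.8318, 0.3244]], R = [[6.0828, 2.6304, -2.1372], [0.0000, 1.0398, 1.5596], [0.0000, 0.0000, 6.1644]]

w_1 = (-4, -4, 1, -2); ‖w_1‖ = 6.0828, so e_1 = (-0.6576, -0.6576, 0.1644, -0.3288).
e_1·w_2 = (-0.6576)·(-2) + (-0.6576)·(-2) + 0.1644·0 + (-0.3288)·0 = 2.6304.
u_2 = w_2 − 2.6304·e_1 = (-0.2703, -0.2703, -0.4324, 0.8649).
‖u_2‖ = 1.0398, so e_2 = (-0.2599, -0.2599, -0.4159, 0.8318).
e_1·w_3 = (-0.6576)·4 + (-0.6576)·(-2) + 0.1644·3 + (-0.3288)·4 = -2.1372; e_2·w_3 = (-0.2599)·4 + (-0.2599)·(-2) + (-0.4159)·3 + 0.8318·4 = 1.5596.
u_3 = w_3 + 2.1372·e_1 − 1.5596·e_2 = (3.0000, -3.0000, 4.0000, 2.0000).
‖u_3‖ = 6.1644, so e_3 = (0.4867, -0.4867, 0.6489, 0.3244).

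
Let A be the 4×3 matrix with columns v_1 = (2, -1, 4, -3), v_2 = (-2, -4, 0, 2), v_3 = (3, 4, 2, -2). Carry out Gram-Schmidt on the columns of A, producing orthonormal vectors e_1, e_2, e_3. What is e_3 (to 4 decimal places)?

e_1 = v_1/‖v_1‖ = (2, -1, 4, -3)/5.4772 = (0.3651, -0.1826, 0.7303, -0.5477).
r_{12} = e_1·v_2 = -1.0954.
u_2 = v_2 + 1.0954·e_1 = (-1.6000, -4.2000, 0.8000, 1.4000).
‖u_2‖ = 4.7749, so e_2 = (-0.3351, -0.8796, 0.1675, 0.2932).
r_{13} = e_1·v_3 = 2.9212; r_{23} = e_2·v_3 = -4.7749.
u_3 = v_3 − 2.9212·e_1 + 4.7749·e_2 = (0.3333, 0.3333, 0.6667, 1.0000).
‖u_3‖ = 1.2910, so e_3 = (0.2582, 0.2582, 0.5164, 0.7746).

e_3 = (0.2582, 0.2582, 0.5164, 0.7746)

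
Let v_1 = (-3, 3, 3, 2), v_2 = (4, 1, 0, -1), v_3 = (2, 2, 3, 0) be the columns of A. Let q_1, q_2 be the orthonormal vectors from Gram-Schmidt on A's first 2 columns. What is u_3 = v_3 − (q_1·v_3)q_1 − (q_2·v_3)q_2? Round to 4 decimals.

v_1 = (-3, 3, 3, 2); ‖v_1‖ = 5.5678, so q_1 = (-0.5388, 0.5388, 0.5388, 0.3592).
q_1·v_2 = (-0.5388)·4 + 0.5388·1 + 0.5388·0 + 0.3592·(-1) = -1.9757.
u_2 = v_2 + 1.9757·q_1 = (2.9355, 2.0645, 1.0645, -0.2903).
‖u_2‖ = 3.7546, so q_2 = (0.7818, 0.5499, 0.2835, -0.0773).
q_1·v_3 = (-0.5388)·2 + 0.5388·2 + 0.5388·3 + 0.3592·0 = 1.6164; q_2·v_3 = 0.7818·2 + 0.5499·2 + 0.2835·3 + (-0.0773)·0 = 3.5140.
u_3 = v_3 − 1.6164·q_1 − 3.5140·q_2 = (0.1236, -0.8032, 1.1327, -0.3089).

u_3 = (0.1236, -0.8032, 1.1327, -0.3089)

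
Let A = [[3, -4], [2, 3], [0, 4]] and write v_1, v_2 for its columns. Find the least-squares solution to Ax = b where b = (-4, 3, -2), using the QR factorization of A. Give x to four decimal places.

x = (-0.2897, 0.3722)

e_1 = v_1/‖v_1‖ = (3, 2, 0)/3.6056 = (0.8321, 0.5547, 0.0000).
r_{12} = e_1·v_2 = -1.6641.
u_2 = v_2 + 1.6641·e_1 = (-2.6154, 3.9231, 4.0000).
‖u_2‖ = 6.1831, so e_2 = (-0.4230, 0.6345, 0.6469).
Qᵀb = (-1.6641, 2.3016).
Back-substitute: x_2 = 2.3016/6.1831 = 0.3722.
x_1 = (-1.6641 + 1.6641·0.3722)/3.6056 = -0.2897.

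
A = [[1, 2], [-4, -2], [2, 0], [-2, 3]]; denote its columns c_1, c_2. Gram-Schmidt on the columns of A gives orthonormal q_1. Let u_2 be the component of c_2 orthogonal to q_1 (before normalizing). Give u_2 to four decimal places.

u_2 = (1.8400, -1.3600, -0.3200, 3.3200)

q_1 = c_1/‖c_1‖ = (1, -4, 2, -2)/5.0000 = (0.2000, -0.8000, 0.4000, -0.4000).
r_{12} = q_1·c_2 = 0.8000.
u_2 = c_2 − 0.8000·q_1 = (1.8400, -1.3600, -0.3200, 3.3200).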